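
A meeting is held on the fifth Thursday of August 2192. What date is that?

August 1, 2192 is a Wednesday.
The first Thursday is therefore August 2 (1 days later).
The fifth Thursday is 2 + 4×7 = August 30.

August 30, 2192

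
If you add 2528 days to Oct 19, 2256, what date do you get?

+365 (one year) → Oct 19, 2257 (2163 left).
+365 (one year) → Oct 19, 2258 (1798 left).
+365 (one year) → Oct 19, 2259 (1433 left).
+366 (one year; includes Feb 29, 2260) → Oct 19, 2260 (1067 left).
+365 (one year) → Oct 19, 2261 (702 left).
+365 (one year) → Oct 19, 2262 (337 left).
Oct has 31 days: +13 → Nov 1, 2262 (324 left).
Nov has 30 days: +30 → Dec 1, 2262 (294 left).
Dec has 31 days: +31 → Jan 1, 2263 (263 left).
Jan has 31 days: +31 → Feb 1, 2263 (232 left).
Feb has 28 days: +28 → Mar 1, 2263 (204 left).
Mar has 31 days: +31 → Apr 1, 2263 (173 left).
Apr has 30 days: +30 → May 1, 2263 (143 left).
May has 31 days: +31 → Jun 1, 2263 (112 left).
Jun has 30 days: +30 → Jul 1, 2263 (82 left).
Jul has 31 days: +31 → Aug 1, 2263 (51 left).
Aug has 31 days: +31 → Sep 1, 2263 (20 left).
+20 → Sep 21, 2263.

September 21, 2263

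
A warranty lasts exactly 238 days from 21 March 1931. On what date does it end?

November 14, 1931

Mar has 31 days: +11 → Apr 1, 1931 (227 left).
Apr has 30 days: +30 → May 1, 1931 (197 left).
May has 31 days: +31 → Jun 1, 1931 (166 left).
Jun has 30 days: +30 → Jul 1, 1931 (136 left).
Jul has 31 days: +31 → Aug 1, 1931 (105 left).
Aug has 31 days: +31 → Sep 1, 1931 (74 left).
Sep has 30 days: +30 → Oct 1, 1931 (44 left).
Oct has 31 days: +31 → Nov 1, 1931 (13 left).
+13 → Nov 14, 1931.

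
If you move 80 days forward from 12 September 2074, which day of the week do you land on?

Saturday

First find the weekday of Sep 12, 2074. Doomsday rule: the anchor day for the 2000s is Tuesday. For year 74: 74÷12 = 6 r 2, and 2÷4 = 0, so 6+2+0 = 8.
Tuesday + 8 ≡ Wednesday — that's 2074's doomsday.
In September the doomsday date is Sep 5.
Sep 12 is 7 days after Sep 5; 7 mod 7 = 0, so Wednesday + 0 = Wednesday.
80 mod 7 = 3, so 80 days after a Wednesday is Wednesday + 3 = Saturday.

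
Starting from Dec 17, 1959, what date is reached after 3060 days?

+366 (one year; includes Feb 29, 1960) → Dec 17, 1960 (2694 left).
+365 (one year) → Dec 17, 1961 (2329 left).
+365 (one year) → Dec 17, 1962 (1964 left).
+365 (one year) → Dec 17, 1963 (1599 left).
+366 (one year; includes Feb 29, 1964) → Dec 17, 1964 (1233 left).
+365 (one year) → Dec 17, 1965 (868 left).
+365 (one year) → Dec 17, 1966 (503 left).
+365 (one year) → Dec 17, 1967 (138 left).
Dec has 31 days: +15 → Jan 1, 1968 (123 left).
Jan has 31 days: +31 → Feb 1, 1968 (92 left).
Feb has 29 days: +29 → Mar 1, 1968 (63 left).
Mar has 31 days: +31 → Apr 1, 1968 (32 left).
Apr has 30 days: +30 → May 1, 1968 (2 left).
+2 → May 3, 1968.

May 3, 1968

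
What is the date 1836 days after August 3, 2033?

+365 (one year) → Aug 3, 2034 (1471 left).
+365 (one year) → Aug 3, 2035 (1106 left).
+366 (one year; includes Feb 29, 2036) → Aug 3, 2036 (740 left).
+365 (one year) → Aug 3, 2037 (375 left).
Aug has 31 days: +29 → Sep 1, 2037 (346 left).
Sep has 30 days: +30 → Oct 1, 2037 (316 left).
Oct has 31 days: +31 → Nov 1, 2037 (285 left).
Nov has 30 days: +30 → Dec 1, 2037 (255 left).
Dec has 31 days: +31 → Jan 1, 2038 (224 left).
Jan has 31 days: +31 → Feb 1, 2038 (193 left).
Feb has 28 days: +28 → Mar 1, 2038 (165 left).
Mar has 31 days: +31 → Apr 1, 2038 (134 left).
Apr has 30 days: +30 → May 1, 2038 (104 left).
May has 31 days: +31 → Jun 1, 2038 (73 left).
Jun has 30 days: +30 → Jul 1, 2038 (43 left).
Jul has 31 days: +31 → Aug 1, 2038 (12 left).
+12 → Aug 13, 2038.

August 13, 2038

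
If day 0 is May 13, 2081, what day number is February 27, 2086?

May 13, 2081 → May 13, 2082: 365 days.
May 13, 2082 → May 13, 2083: 365 days.
May 13, 2083 → May 13, 2084: 366 days (Feb 29, 2084 is in that span).
May 13, 2084 → May 13, 2085: 365 days.
May 13, 2085 → Jun 13, 2085: 31 days (May has 31).
Jun 13, 2085 → Jul 13, 2085: 30 days (June has 30).
Jul 13, 2085 → Aug 13, 2085: 31 days (July has 31).
Aug 13, 2085 → Sep 13, 2085: 31 days (August has 31).
Sep 13, 2085 → Oct 13, 2085: 30 days (September has 30).
Oct 13, 2085 → Nov 13, 2085: 31 days (October has 31).
Nov 13, 2085 → Dec 13, 2085: 30 days (November has 30).
Dec 13, 2085 → Jan 13, 2086: 31 days (December has 31).
Jan 13, 2086 → Feb 13, 2086: 31 days (January has 31).
Feb 13, 2086 → Feb 27, 2086: 14 days.
Total: 1751 days.

1751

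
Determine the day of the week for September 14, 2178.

Monday

Doomsday rule: the anchor day for the 2100s is Sunday. For year 78: 78÷12 = 6 r 6, and 6÷4 = 1, so 6+6+1 = 13.
Sunday + 13 ≡ Saturday — that's 2178's doomsday.
In September the doomsday date is Sep 5.
Sep 14 is 9 days after Sep 5; 9 mod 7 = 2, so Saturday + 2 = Monday.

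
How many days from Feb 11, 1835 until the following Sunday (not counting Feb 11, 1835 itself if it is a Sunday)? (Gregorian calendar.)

4

Feb 11, 1835 is a Wednesday.
From Wednesday to the next Sunday is 4 days.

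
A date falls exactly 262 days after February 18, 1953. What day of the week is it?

Saturday

Feb 18, 1953 is a Wednesday.
262 mod 7 = 3, so 262 days after a Wednesday is Wednesday + 3 = Saturday.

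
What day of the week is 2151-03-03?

Wednesday

Doomsday rule: the anchor day for the 2100s is Sunday. For year 51: 51÷12 = 4 r 3, and 3÷4 = 0, so 4+3+0 = 7.
Sunday + 7 ≡ Sunday — that's 2151's doomsday.
In March the doomsday date is Mar 14.
Mar 3 is 11 days before Mar 14; 11 mod 7 = 4, so Sunday − 4 = Wednesday.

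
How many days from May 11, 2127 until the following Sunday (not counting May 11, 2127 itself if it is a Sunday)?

May 11, 2127 is a Sunday.
From Sunday to the next Sunday is 7 days.

7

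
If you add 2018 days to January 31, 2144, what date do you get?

+366 (one year; includes Feb 29, 2144) → Jan 31, 2145 (1652 left).
+365 (one year) → Jan 31, 2146 (1287 left).
+365 (one year) → Jan 31, 2147 (922 left).
+365 (one year) → Jan 31, 2148 (557 left).
+366 (one year; includes Feb 29, 2148) → Jan 31, 2149 (191 left).
Jan has 31 days: +1 → Feb 1, 2149 (190 left).
Feb has 28 days: +28 → Mar 1, 2149 (162 left).
Mar has 31 days: +31 → Apr 1, 2149 (131 left).
Apr has 30 days: +30 → May 1, 2149 (101 left).
May has 31 days: +31 → Jun 1, 2149 (70 left).
Jun has 30 days: +30 → Jul 1, 2149 (40 left).
Jul has 31 days: +31 → Aug 1, 2149 (9 left).
+9 → Aug 10, 2149.

August 10, 2149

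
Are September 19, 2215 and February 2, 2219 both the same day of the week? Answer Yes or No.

From Sep 19, 2215 to Feb 2, 2219 is 1232 days.
1232 mod 7 = 0, so they are the same weekday.
(Sep 19, 2215 is a Tuesday; Feb 2, 2219 is a Tuesday.)

Yes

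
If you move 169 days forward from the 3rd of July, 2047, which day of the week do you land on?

Thursday

Jul 3, 2047 is a Wednesday.
169 mod 7 = 1, so 169 days after a Wednesday is Wednesday + 1 = Thursday.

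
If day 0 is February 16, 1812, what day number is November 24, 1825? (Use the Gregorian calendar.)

Feb 16, 1812 → Feb 16, 1813: 366 days (Feb 29, 1812 is in that span).
Feb 16, 1813 → Feb 16, 1814: 365 days.
Feb 16, 1814 → Feb 16, 1815: 365 days.
Feb 16, 1815 → Feb 16, 1816: 365 days.
Feb 16, 1816 → Feb 16, 1817: 366 days (Feb 29, 1816 is in that span).
Feb 16, 1817 → Feb 16, 1818: 365 days.
Feb 16, 1818 → Feb 16, 1819: 365 days.
Feb 16, 1819 → Feb 16, 1820: 365 days.
Feb 16, 1820 → Feb 16, 1821: 366 days (Feb 29, 1820 is in that span).
Feb 16, 1821 → Feb 16, 1822: 365 days.
Feb 16, 1822 → Feb 16, 1823: 365 days.
Feb 16, 1823 → Feb 16, 1824: 365 days.
Feb 16, 1824 → Feb 16, 1825: 366 days (Feb 29, 1824 is in that span).
Feb 16, 1825 → Mar 16, 1825: 28 days (February has 28).
Mar 16, 1825 → Apr 16, 1825: 31 days (March has 31).
Apr 16, 1825 → May 16, 1825: 30 days (April has 30).
May 16, 1825 → Jun 16, 1825: 31 days (May has 31).
Jun 16, 1825 → Jul 16, 1825: 30 days (June has 30).
Jul 16, 1825 → Aug 16, 1825: 31 days (July has 31).
Aug 16, 1825 → Sep 16, 1825: 31 days (August has 31).
Sep 16, 1825 → Oct 16, 1825: 30 days (September has 30).
Oct 16, 1825 → Nov 16, 1825: 31 days (October has 31).
Nov 16, 1825 → Nov 24, 1825: 8 days.
Total: 5030 days.

5030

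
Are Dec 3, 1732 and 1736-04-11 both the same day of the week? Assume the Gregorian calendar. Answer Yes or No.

From Dec 3, 1732 to Apr 11, 1736 is 1225 days.
1225 mod 7 = 0, so they are the same weekday.
(Dec 3, 1732 is a Wednesday; Apr 11, 1736 is a Wednesday.)

Yes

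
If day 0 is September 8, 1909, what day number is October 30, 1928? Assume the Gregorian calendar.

Sep 8, 1909 → Sep 8, 1910: 365 days.
Sep 8, 1910 → Sep 8, 1911: 365 days.
Sep 8, 1911 → Sep 8, 1912: 366 days (Feb 29, 1912 is in that span).
Sep 8, 1912 → Sep 8, 1913: 365 days.
Sep 8, 1913 → Sep 8, 1914: 365 days.
Sep 8, 1914 → Sep 8, 1915: 365 days.
Sep 8, 1915 → Sep 8, 1916: 366 days (Feb 29, 1916 is in that span).
Sep 8, 1916 → Sep 8, 1917: 365 days.
Sep 8, 1917 → Sep 8, 1918: 365 days.
Sep 8, 1918 → Sep 8, 1919: 365 days.
Sep 8, 1919 → Sep 8, 1920: 366 days (Feb 29, 1920 is in that span).
Sep 8, 1920 → Sep 8, 1921: 365 days.
Sep 8, 1921 → Sep 8, 1922: 365 days.
Sep 8, 1922 → Sep 8, 1923: 365 days.
Sep 8, 1923 → Sep 8, 1924: 366 days (Feb 29, 1924 is in that span).
Sep 8, 1924 → Sep 8, 1925: 365 days.
Sep 8, 1925 → Sep 8, 1926: 365 days.
Sep 8, 1926 → Sep 8, 1927: 365 days.
Sep 8, 1927 → Sep 8, 1928: 366 days (Feb 29, 1928 is in that span).
Sep 8, 1928 → Oct 8, 1928: 30 days (September has 30).
Oct 8, 1928 → Oct 30, 1928: 22 days.
Total: 6992 days.

6992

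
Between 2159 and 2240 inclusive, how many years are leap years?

20

Multiples of 4 in [2159,2240]: 21.
Of those, multiples of 100: 1 (not leap unless ÷400).
Multiples of 400: 0.
Leap years = 21 − 1 + 0 = 20.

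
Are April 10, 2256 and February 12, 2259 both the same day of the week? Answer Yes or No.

From Apr 10, 2256 to Feb 12, 2259 is 1038 days.
1038 mod 7 = 2, so they are different weekdays.
(Apr 10, 2256 is a Thursday; Feb 12, 2259 is a Saturday.)

No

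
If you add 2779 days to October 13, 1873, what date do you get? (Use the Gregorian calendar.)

+365 (one year) → Oct 13, 1874 (2414 left).
+365 (one year) → Oct 13, 1875 (2049 left).
+366 (one year; includes Feb 29, 1876) → Oct 13, 1876 (1683 left).
+365 (one year) → Oct 13, 1877 (1318 left).
+365 (one year) → Oct 13, 1878 (953 left).
+365 (one year) → Oct 13, 1879 (588 left).
+366 (one year; includes Feb 29, 1880) → Oct 13, 1880 (222 left).
Oct has 31 days: +19 → Nov 1, 1880 (203 left).
Nov has 30 days: +30 → Dec 1, 1880 (173 left).
Dec has 31 days: +31 → Jan 1, 1881 (142 left).
Jan has 31 days: +31 → Feb 1, 1881 (111 left).
Feb has 28 days: +28 → Mar 1, 1881 (83 left).
Mar has 31 days: +31 → Apr 1, 1881 (52 left).
Apr has 30 days: +30 → May 1, 1881 (22 left).
+22 → May 23, 1881.

May 23, 1881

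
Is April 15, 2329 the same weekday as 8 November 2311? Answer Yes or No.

No

From Nov 8, 2311 to Apr 15, 2329 is 6368 days.
6368 mod 7 = 5, so they are different weekdays.
(Nov 8, 2311 is a Wednesday; Apr 15, 2329 is a Monday.)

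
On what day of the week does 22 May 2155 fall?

Thursday

Doomsday rule: the anchor day for the 2100s is Sunday. For year 55: 55÷12 = 4 r 7, and 7÷4 = 1, so 4+7+1 = 12.
Sunday + 12 ≡ Friday — that's 2155's doomsday.
In May the doomsday date is May 9.
May 22 is 13 days after May 9; 13 mod 7 = 6, so Friday + 6 = Thursday.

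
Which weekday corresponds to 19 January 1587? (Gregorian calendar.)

Doomsday rule: the anchor day for the 1500s is Wednesday. For year 87: 87÷12 = 7 r 3, and 3÷4 = 0, so 7+3+0 = 10.
Wednesday + 10 ≡ Saturday — that's 1587's doomsday.
In January the doomsday date is Jan 3 (1587 is not a leap year).
Jan 19 is 16 days after Jan 3; 16 mod 7 = 2, so Saturday + 2 = Monday.

Monday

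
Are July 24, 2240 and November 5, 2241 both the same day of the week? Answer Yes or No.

From Jul 24, 2240 to Nov 5, 2241 is 469 days.
469 mod 7 = 0, so they are the same weekday.
(Jul 24, 2240 is a Friday; Nov 5, 2241 is a Friday.)

Yes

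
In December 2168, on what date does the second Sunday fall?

December 1, 2168 is a Thursday.
The first Sunday is therefore December 4 (3 days later).
The second Sunday is 4 + 1×7 = December 11.

December 11, 2168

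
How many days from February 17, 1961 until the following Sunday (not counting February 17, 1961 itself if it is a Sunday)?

2

Feb 17, 1961 is a Friday.
From Friday to the next Sunday is 2 days.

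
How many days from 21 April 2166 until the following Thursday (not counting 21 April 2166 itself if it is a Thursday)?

3

Apr 21, 2166 is a Monday.
From Monday to the next Thursday is 3 days.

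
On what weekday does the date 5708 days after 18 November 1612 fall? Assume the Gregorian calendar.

Nov 18, 1612 is a Sunday.
5708 mod 7 = 3, so 5708 days after a Sunday is Sunday + 3 = Wednesday.

Wednesday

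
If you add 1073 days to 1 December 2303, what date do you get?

November 8, 2306

+366 (one year; includes Feb 29, 2304) → Dec 1, 2304 (707 left).
+365 (one year) → Dec 1, 2305 (342 left).
Dec has 31 days: +31 → Jan 1, 2306 (311 left).
Jan has 31 days: +31 → Feb 1, 2306 (280 left).
Feb has 28 days: +28 → Mar 1, 2306 (252 left).
Mar has 31 days: +31 → Apr 1, 2306 (221 left).
Apr has 30 days: +30 → May 1, 2306 (191 left).
May has 31 days: +31 → Jun 1, 2306 (160 left).
Jun has 30 days: +30 → Jul 1, 2306 (130 left).
Jul has 31 days: +31 → Aug 1, 2306 (99 left).
Aug has 31 days: +31 → Sep 1, 2306 (68 left).
Sep has 30 days: +30 → Oct 1, 2306 (38 left).
Oct has 31 days: +31 → Nov 1, 2306 (7 left).
+7 → Nov 8, 2306.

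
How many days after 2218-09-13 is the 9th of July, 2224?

2126

Sep 13, 2218 → Sep 13, 2219: 365 days.
Sep 13, 2219 → Sep 13, 2220: 366 days (Feb 29, 2220 is in that span).
Sep 13, 2220 → Sep 13, 2221: 365 days.
Sep 13, 2221 → Sep 13, 2222: 365 days.
Sep 13, 2222 → Sep 13, 2223: 365 days.
Sep 13, 2223 → Oct 13, 2223: 30 days (September has 30).
Oct 13, 2223 → Nov 13, 2223: 31 days (October has 31).
Nov 13, 2223 → Dec 13, 2223: 30 days (November has 30).
Dec 13, 2223 → Jan 13, 2224: 31 days (December has 31).
Jan 13, 2224 → Feb 13, 2224: 31 days (January has 31).
Feb 13, 2224 → Mar 13, 2224: 29 days (February has 29).
Mar 13, 2224 → Apr 13, 2224: 31 days (March has 31).
Apr 13, 2224 → May 13, 2224: 30 days (April has 30).
May 13, 2224 → Jun 13, 2224: 31 days (May has 31).
Jun 13, 2224 → Jul 9, 2224: 26 days.
Total: 2126 days.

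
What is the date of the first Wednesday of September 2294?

September 5, 2294

September 1, 2294 is a Saturday.
The first Wednesday is therefore September 5 (4 days later).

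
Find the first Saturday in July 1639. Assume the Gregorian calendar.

July 1, 1639 is a Friday.
The first Saturday is therefore July 2 (1 days later).

July 2, 1639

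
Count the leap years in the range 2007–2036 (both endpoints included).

Multiples of 4 in [2007,2036]: 8.
Of those, multiples of 100: 0 (not leap unless ÷400).
Multiples of 400: 0.
Leap years = 8 − 0 + 0 = 8.

8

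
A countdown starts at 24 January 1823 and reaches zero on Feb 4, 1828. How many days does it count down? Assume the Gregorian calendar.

1837

Jan 24, 1823 → Jan 24, 1824: 365 days.
Jan 24, 1824 → Jan 24, 1825: 366 days (Feb 29, 1824 is in that span).
Jan 24, 1825 → Jan 24, 1826: 365 days.
Jan 24, 1826 → Jan 24, 1827: 365 days.
Jan 24, 1827 → Feb 24, 1827: 31 days (January has 31).
Feb 24, 1827 → Mar 24, 1827: 28 days (February has 28).
Mar 24, 1827 → Apr 24, 1827: 31 days (March has 31).
Apr 24, 1827 → May 24, 1827: 30 days (April has 30).
May 24, 1827 → Jun 24, 1827: 31 days (May has 31).
Jun 24, 1827 → Jul 24, 1827: 30 days (June has 30).
Jul 24, 1827 → Aug 24, 1827: 31 days (July has 31).
Aug 24, 1827 → Sep 24, 1827: 31 days (August has 31).
Sep 24, 1827 → Oct 24, 1827: 30 days (September has 30).
Oct 24, 1827 → Nov 24, 1827: 31 days (October has 31).
Nov 24, 1827 → Dec 24, 1827: 30 days (November has 30).
Dec 24, 1827 → Jan 24, 1828: 31 days (December has 31).
Jan 24, 1828 → Feb 4, 1828: 11 days.
Total: 1837 days.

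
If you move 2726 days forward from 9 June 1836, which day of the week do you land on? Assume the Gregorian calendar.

Sunday

First find the weekday of Jun 9, 1836. Doomsday rule: the anchor day for the 1800s is Friday. For year 36: 36÷12 = 3 r 0, and 0÷4 = 0, so 3+0+0 = 3.
Friday + 3 ≡ Monday — that's 1836's doomsday.
In June the doomsday date is Jun 6.
Jun 9 is 3 days after Jun 6; 3 mod 7 = 3, so Monday + 3 = Thursday.
2726 mod 7 = 3, so 2726 days after a Thursday is Thursday + 3 = Sunday.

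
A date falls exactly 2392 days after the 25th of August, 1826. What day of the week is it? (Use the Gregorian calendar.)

Aug 25, 1826 is a Friday.
2392 mod 7 = 5, so 2392 days after a Friday is Friday + 5 = Wednesday.

Wednesday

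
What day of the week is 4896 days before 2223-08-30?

Wednesday

First find the weekday of Aug 30, 2223. Doomsday rule: the anchor day for the 2200s is Friday. For year 23: 23÷12 = 1 r 11, and 11÷4 = 2, so 1+11+2 = 14.
Friday + 14 ≡ Friday — that's 2223's doomsday.
In August the doomsday date is Aug 8.
Aug 30 is 22 days after Aug 8; 22 mod 7 = 1, so Friday + 1 = Saturday.
4896 mod 7 = 3, so 4896 days before a Saturday is Saturday − 3 = Wednesday.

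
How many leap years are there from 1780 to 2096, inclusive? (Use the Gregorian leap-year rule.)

78

Multiples of 4 in [1780,2096]: 80.
Of those, multiples of 100: 3 (not leap unless ÷400).
Multiples of 400: 1.
Leap years = 80 − 3 + 1 = 78.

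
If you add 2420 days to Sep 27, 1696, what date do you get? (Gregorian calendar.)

+365 (one year) → Sep 27, 1697 (2055 left).
+365 (one year) → Sep 27, 1698 (1690 left).
+365 (one year) → Sep 27, 1699 (1325 left).
+365 (one year) → Sep 27, 1700 (960 left).
+365 (one year) → Sep 27, 1701 (595 left).
+365 (one year) → Sep 27, 1702 (230 left).
Sep has 30 days: +4 → Oct 1, 1702 (226 left).
Oct has 31 days: +31 → Nov 1, 1702 (195 left).
Nov has 30 days: +30 → Dec 1, 1702 (165 left).
Dec has 31 days: +31 → Jan 1, 1703 (134 left).
Jan has 31 days: +31 → Feb 1, 1703 (103 left).
Feb has 28 days: +28 → Mar 1, 1703 (75 left).
Mar has 31 days: +31 → Apr 1, 1703 (44 left).
Apr has 30 days: +30 → May 1, 1703 (14 left).
+14 → May 15, 1703.

May 15, 1703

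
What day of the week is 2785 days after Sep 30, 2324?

First find the weekday of Sep 30, 2324. Doomsday rule: the anchor day for the 2300s is Wednesday. For year 24: 24÷12 = 2 r 0, and 0÷4 = 0, so 2+0+0 = 2.
Wednesday + 2 ≡ Friday — that's 2324's doomsday.
In September the doomsday date is Sep 5.
Sep 30 is 25 days after Sep 5; 25 mod 7 = 4, so Friday + 4 = Tuesday.
2785 mod 7 = 6, so 2785 days after a Tuesday is Tuesday + 6 = Monday.

Monday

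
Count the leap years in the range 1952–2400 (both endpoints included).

Multiples of 4 in [1952,2400]: 113.
Of those, multiples of 100: 5 (not leap unless ÷400).
Multiples of 400: 2.
Leap years = 113 − 5 + 2 = 110.

110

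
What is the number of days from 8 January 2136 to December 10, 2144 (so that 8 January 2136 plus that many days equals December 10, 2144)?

Jan 8, 2136 → Jan 8, 2137: 366 days (Feb 29, 2136 is in that span).
Jan 8, 2137 → Jan 8, 2138: 365 days.
Jan 8, 2138 → Jan 8, 2139: 365 days.
Jan 8, 2139 → Jan 8, 2140: 365 days.
Jan 8, 2140 → Jan 8, 2141: 366 days (Feb 29, 2140 is in that span).
Jan 8, 2141 → Jan 8, 2142: 365 days.
Jan 8, 2142 → Jan 8, 2143: 365 days.
Jan 8, 2143 → Jan 8, 2144: 365 days.
Jan 8, 2144 → Feb 8, 2144: 31 days (January has 31).
Feb 8, 2144 → Mar 8, 2144: 29 days (February has 29).
Mar 8, 2144 → Apr 8, 2144: 31 days (March has 31).
Apr 8, 2144 → May 8, 2144: 30 days (April has 30).
May 8, 2144 → Jun 8, 2144: 31 days (May has 31).
Jun 8, 2144 → Jul 8, 2144: 30 days (June has 30).
Jul 8, 2144 → Aug 8, 2144: 31 days (July has 31).
Aug 8, 2144 → Sep 8, 2144: 31 days (August has 31).
Sep 8, 2144 → Oct 8, 2144: 30 days (September has 30).
Oct 8, 2144 → Nov 8, 2144: 31 days (October has 31).
Nov 8, 2144 → Dec 8, 2144: 30 days (November has 30).
Dec 8, 2144 → Dec 10, 2144: 2 days.
Total: 3259 days.

3259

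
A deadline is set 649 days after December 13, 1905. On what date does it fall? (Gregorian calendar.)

+365 (one year) → Dec 13, 1906 (284 left).
Dec has 31 days: +19 → Jan 1, 1907 (265 left).
Jan has 31 days: +31 → Feb 1, 1907 (234 left).
Feb has 28 days: +28 → Mar 1, 1907 (206 left).
Mar has 31 days: +31 → Apr 1, 1907 (175 left).
Apr has 30 days: +30 → May 1, 1907 (145 left).
May has 31 days: +31 → Jun 1, 1907 (114 left).
Jun has 30 days: +30 → Jul 1, 1907 (84 left).
Jul has 31 days: +31 → Aug 1, 1907 (53 left).
Aug has 31 days: +31 → Sep 1, 1907 (22 left).
+22 → Sep 23, 1907.

September 23, 1907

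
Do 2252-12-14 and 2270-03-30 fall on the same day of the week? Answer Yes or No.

No

From Dec 14, 2252 to Mar 30, 2270 is 6315 days.
6315 mod 7 = 1, so they are different weekdays.
(Dec 14, 2252 is a Tuesday; Mar 30, 2270 is a Wednesday.)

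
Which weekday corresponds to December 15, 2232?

Saturday

Doomsday rule: the anchor day for the 2200s is Friday. For year 32: 32÷12 = 2 r 8, and 8÷4 = 2, so 2+8+2 = 12.
Friday + 12 ≡ Wednesday — that's 2232's doomsday.
In December the doomsday date is Dec 12.
Dec 15 is 3 days after Dec 12; 3 mod 7 = 3, so Wednesday + 3 = Saturday.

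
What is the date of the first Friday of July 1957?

July 5, 1957

July 1, 1957 is a Monday.
The first Friday is therefore July 5 (4 days later).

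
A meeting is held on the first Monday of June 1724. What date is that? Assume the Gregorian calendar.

June 5, 1724

June 1, 1724 is a Thursday.
The first Monday is therefore June 5 (4 days later).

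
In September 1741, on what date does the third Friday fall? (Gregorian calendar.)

September 15, 1741

September 1, 1741 is a Friday.
The first Friday is therefore September 1 (same day).
The third Friday is 1 + 2×7 = September 15.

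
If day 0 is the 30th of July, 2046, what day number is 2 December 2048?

Jul 30, 2046 → Jul 30, 2047: 365 days.
Jul 30, 2047 → Jul 30, 2048: 366 days (Feb 29, 2048 is in that span).
Jul 30, 2048 → Aug 30, 2048: 31 days (July has 31).
Aug 30, 2048 → Sep 30, 2048: 31 days (August has 31).
Sep 30, 2048 → Oct 30, 2048: 30 days (September has 30).
Oct 30, 2048 → Nov 30, 2048: 31 days (October has 31).
Nov 30, 2048 → Dec 2, 2048: 2 days.
Total: 856 days.

856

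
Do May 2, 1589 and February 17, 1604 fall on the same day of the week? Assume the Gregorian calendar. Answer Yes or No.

From May 2, 1589 to Feb 17, 1604 is 5404 days.
5404 mod 7 = 0, so they are the same weekday.
(May 2, 1589 is a Tuesday; Feb 17, 1604 is a Tuesday.)

Yes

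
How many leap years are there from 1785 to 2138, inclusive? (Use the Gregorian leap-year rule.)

85

Multiples of 4 in [1785,2138]: 88.
Of those, multiples of 100: 4 (not leap unless ÷400).
Multiples of 400: 1.
Leap years = 88 − 4 + 1 = 85.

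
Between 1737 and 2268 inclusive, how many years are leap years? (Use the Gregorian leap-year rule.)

Multiples of 4 in [1737,2268]: 133.
Of those, multiples of 100: 5 (not leap unless ÷400).
Multiples of 400: 1.
Leap years = 133 − 5 + 1 = 129.

129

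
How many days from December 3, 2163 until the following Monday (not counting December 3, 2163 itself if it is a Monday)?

Dec 3, 2163 is a Saturday.
From Saturday to the next Monday is 2 days.

2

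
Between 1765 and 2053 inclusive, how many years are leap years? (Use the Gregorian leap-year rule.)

70

Multiples of 4 in [1765,2053]: 72.
Of those, multiples of 100: 3 (not leap unless ÷400).
Multiples of 400: 1.
Leap years = 72 − 3 + 1 = 70.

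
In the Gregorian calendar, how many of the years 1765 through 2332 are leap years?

137

Multiples of 4 in [1765,2332]: 142.
Of those, multiples of 100: 6 (not leap unless ÷400).
Multiples of 400: 1.
Leap years = 142 − 6 + 1 = 137.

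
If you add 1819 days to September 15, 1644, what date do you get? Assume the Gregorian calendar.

+365 (one year) → Sep 15, 1645 (1454 left).
+365 (one year) → Sep 15, 1646 (1089 left).
+365 (one year) → Sep 15, 1647 (724 left).
+366 (one year; includes Feb 29, 1648) → Sep 15, 1648 (358 left).
Sep has 30 days: +16 → Oct 1, 1648 (342 left).
Oct has 31 days: +31 → Nov 1, 1648 (311 left).
Nov has 30 days: +30 → Dec 1, 1648 (281 left).
Dec has 31 days: +31 → Jan 1, 1649 (250 left).
Jan has 31 days: +31 → Feb 1, 1649 (219 left).
Feb has 28 days: +28 → Mar 1, 1649 (191 left).
Mar has 31 days: +31 → Apr 1, 1649 (160 left).
Apr has 30 days: +30 → May 1, 1649 (130 left).
May has 31 days: +31 → Jun 1, 1649 (99 left).
Jun has 30 days: +30 → Jul 1, 1649 (69 left).
Jul has 31 days: +31 → Aug 1, 1649 (38 left).
Aug has 31 days: +31 → Sep 1, 1649 (7 left).
+7 → Sep 8, 1649.

September 8, 1649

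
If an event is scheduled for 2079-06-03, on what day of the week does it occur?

Saturday

January 1, 2079 is a Sunday.
Jan 1, 2079 → Feb 1, 2079: 31 days (January has 31).
Feb 1, 2079 → Mar 1, 2079: 28 days (February has 28).
Mar 1, 2079 → Apr 1, 2079: 31 days (March has 31).
Apr 1, 2079 → May 1, 2079: 30 days (April has 30).
May 1, 2079 → Jun 1, 2079: 31 days (May has 31).
Jun 1, 2079 → Jun 3, 2079: 2 days.
Total: 153 days.
153 mod 7 = 6, so Sunday + 6 = Saturday.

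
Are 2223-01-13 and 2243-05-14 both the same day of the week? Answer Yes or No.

From Jan 13, 2223 to May 14, 2243 is 7426 days.
7426 mod 7 = 6, so they are different weekdays.
(Jan 13, 2223 is a Monday; May 14, 2243 is a Sunday.)

No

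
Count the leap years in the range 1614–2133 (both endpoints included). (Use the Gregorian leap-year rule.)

Multiples of 4 in [1614,2133]: 130.
Of those, multiples of 100: 5 (not leap unless ÷400).
Multiples of 400: 1.
Leap years = 130 − 5 + 1 = 126.

126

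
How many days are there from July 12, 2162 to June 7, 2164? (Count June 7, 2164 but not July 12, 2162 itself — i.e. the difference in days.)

Jul 12, 2162 → Jul 12, 2163: 365 days.
Jul 12, 2163 → Aug 12, 2163: 31 days (July has 31).
Aug 12, 2163 → Sep 12, 2163: 31 days (August has 31).
Sep 12, 2163 → Oct 12, 2163: 30 days (September has 30).
Oct 12, 2163 → Nov 12, 2163: 31 days (October has 31).
Nov 12, 2163 → Dec 12, 2163: 30 days (November has 30).
Dec 12, 2163 → Jan 12, 2164: 31 days (December has 31).
Jan 12, 2164 → Feb 12, 2164: 31 days (January has 31).
Feb 12, 2164 → Mar 12, 2164: 29 days (February has 29).
Mar 12, 2164 → Apr 12, 2164: 31 days (March has 31).
Apr 12, 2164 → May 12, 2164: 30 days (April has 30).
May 12, 2164 → Jun 7, 2164: 26 days.
Total: 696 days.

696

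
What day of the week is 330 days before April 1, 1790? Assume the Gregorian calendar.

Apr 1, 1790 is a Thursday.
330 mod 7 = 1, so 330 days before a Thursday is Thursday − 1 = Wednesday.

Wednesday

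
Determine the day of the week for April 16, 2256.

Wednesday

Doomsday rule: the anchor day for the 2200s is Friday. For year 56: 56÷12 = 4 r 8, and 8÷4 = 2, so 4+8+2 = 14.
Friday + 14 ≡ Friday — that's 2256's doomsday.
In April the doomsday date is Apr 4.
Apr 16 is 12 days after Apr 4; 12 mod 7 = 5, so Friday + 5 = Wednesday.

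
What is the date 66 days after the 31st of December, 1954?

March 7, 1955

Dec has 31 days: +1 → Jan 1, 1955 (65 left).
Jan has 31 days: +31 → Feb 1, 1955 (34 left).
Feb has 28 days: +28 → Mar 1, 1955 (6 left).
+6 → Mar 7, 1955.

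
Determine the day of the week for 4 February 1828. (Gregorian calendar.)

Doomsday rule: the anchor day for the 1800s is Friday. For year 28: 28÷12 = 2 r 4, and 4÷4 = 1, so 2+4+1 = 7.
Friday + 7 ≡ Friday — that's 1828's doomsday.
In February the doomsday date is Feb 29 (1828 is a leap year (divisible by 4)).
Feb 4 is 25 days before Feb 29; 25 mod 7 = 4, so Friday − 4 = Monday.

Monday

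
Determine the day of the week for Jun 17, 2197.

Saturday

Doomsday rule: the anchor day for the 2100s is Sunday. For year 97: 97÷12 = 8 r 1, and 1÷4 = 0, so 8+1+0 = 9.
Sunday + 9 ≡ Tuesday — that's 2197's doomsday.
In June the doomsday date is Jun 6.
Jun 17 is 11 days after Jun 6; 11 mod 7 = 4, so Tuesday + 4 = Saturday.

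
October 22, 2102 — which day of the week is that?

Doomsday rule: the anchor day for the 2100s is Sunday. For year 02: 2÷12 = 0 r 2, and 2÷4 = 0, so 0+2+0 = 2.
Sunday + 2 ≡ Tuesday — that's 2102's doomsday.
In October the doomsday date is Oct 10.
Oct 22 is 12 days after Oct 10; 12 mod 7 = 5, so Tuesday + 5 = Sunday.

Sunday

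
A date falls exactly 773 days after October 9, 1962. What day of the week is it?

First find the weekday of Oct 9, 1962. Doomsday rule: the anchor day for the 1900s is Wednesday. For year 62: 62÷12 = 5 r 2, and 2÷4 = 0, so 5+2+0 = 7.
Wednesday + 7 ≡ Wednesday — that's 1962's doomsday.
In October the doomsday date is Oct 10.
Oct 9 is 1 day before Oct 10; 1 mod 7 = 1, so Wednesday − 1 = Tuesday.
773 mod 7 = 3, so 773 days after a Tuesday is Tuesday + 3 = Friday.

Friday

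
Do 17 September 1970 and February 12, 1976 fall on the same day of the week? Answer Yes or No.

Yes

From Sep 17, 1970 to Feb 12, 1976 is 1974 days.
1974 mod 7 = 0, so they are the same weekday.
(Sep 17, 1970 is a Thursday; Feb 12, 1976 is a Thursday.)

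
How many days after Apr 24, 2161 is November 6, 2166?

Apr 24, 2161 → Apr 24, 2162: 365 days.
Apr 24, 2162 → Apr 24, 2163: 365 days.
Apr 24, 2163 → Apr 24, 2164: 366 days (Feb 29, 2164 is in that span).
Apr 24, 2164 → Apr 24, 2165: 365 days.
Apr 24, 2165 → Apr 24, 2166: 365 days.
Apr 24, 2166 → May 24, 2166: 30 days (April has 30).
May 24, 2166 → Jun 24, 2166: 31 days (May has 31).
Jun 24, 2166 → Jul 24, 2166: 30 days (June has 30).
Jul 24, 2166 → Aug 24, 2166: 31 days (July has 31).
Aug 24, 2166 → Sep 24, 2166: 31 days (August has 31).
Sep 24, 2166 → Oct 24, 2166: 30 days (September has 30).
Oct 24, 2166 → Nov 6, 2166: 13 days.
Total: 2022 days.

2022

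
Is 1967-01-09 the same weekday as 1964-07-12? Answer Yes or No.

No

From Jul 12, 1964 to Jan 9, 1967 is 911 days.
911 mod 7 = 1, so they are different weekdays.
(Jul 12, 1964 is a Sunday; Jan 9, 1967 is a Monday.)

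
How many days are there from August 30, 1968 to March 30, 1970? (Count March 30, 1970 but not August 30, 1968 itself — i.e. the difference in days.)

577

Aug 30, 1968 → Aug 30, 1969: 365 days.
Aug 30, 1969 → Sep 30, 1969: 31 days (August has 31).
Sep 30, 1969 → Oct 30, 1969: 30 days (September has 30).
Oct 30, 1969 → Nov 30, 1969: 31 days (October has 31).
Nov 30, 1969 → Dec 30, 1969: 30 days (November has 30).
Dec 30, 1969 → Jan 30, 1970: 31 days (December has 31).
Jan 30, 1970 → Feb 28, 1970: 29 days (January has 31).
Feb 28, 1970 → Mar 28, 1970: 28 days (February has 28).
Mar 28, 1970 → Mar 30, 1970: 2 days.
Total: 577 days.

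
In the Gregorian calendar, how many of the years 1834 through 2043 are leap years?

Multiples of 4 in [1834,2043]: 52.
Of those, multiples of 100: 2 (not leap unless ÷400).
Multiples of 400: 1.
Leap years = 52 − 2 + 1 = 51.

51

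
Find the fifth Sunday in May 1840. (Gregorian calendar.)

May 1, 1840 is a Friday.
The first Sunday is therefore May 3 (2 days later).
The fifth Sunday is 3 + 4×7 = May 31.

May 31, 1840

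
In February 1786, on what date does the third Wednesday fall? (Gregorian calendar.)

February 1, 1786 is a Wednesday.
The first Wednesday is therefore February 1 (same day).
The third Wednesday is 1 + 2×7 = February 15.

February 15, 1786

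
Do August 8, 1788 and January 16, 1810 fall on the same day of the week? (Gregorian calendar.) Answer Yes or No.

From Aug 8, 1788 to Jan 16, 1810 is 7830 days.
7830 mod 7 = 4, so they are different weekdays.
(Aug 8, 1788 is a Friday; Jan 16, 1810 is a Tuesday.)

No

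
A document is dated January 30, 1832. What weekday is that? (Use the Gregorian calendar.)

Doomsday rule: the anchor day for the 1800s is Friday. For year 32: 32÷12 = 2 r 8, and 8÷4 = 2, so 2+8+2 = 12.
Friday + 12 ≡ Wednesday — that's 1832's doomsday.
In January the doomsday date is Jan 4 (1832 is a leap year (divisible by 4)).
Jan 30 is 26 days after Jan 4; 26 mod 7 = 5, so Wednesday + 5 = Monday.

Monday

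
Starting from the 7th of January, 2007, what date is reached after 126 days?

Jan has 31 days: +25 → Feb 1, 2007 (101 left).
Feb has 28 days: +28 → Mar 1, 2007 (73 left).
Mar has 31 days: +31 → Apr 1, 2007 (42 left).
Apr has 30 days: +30 → May 1, 2007 (12 left).
+12 → May 13, 2007.

May 13, 2007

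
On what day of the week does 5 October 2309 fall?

Tuesday

Doomsday rule: the anchor day for the 2300s is Wednesday. For year 09: 9÷12 = 0 r 9, and 9÷4 = 2, so 0+9+2 = 11.
Wednesday + 11 ≡ Sunday — that's 2309's doomsday.
In October the doomsday date is Oct 10.
Oct 5 is 5 days before Oct 10; 5 mod 7 = 5, so Sunday − 5 = Tuesday.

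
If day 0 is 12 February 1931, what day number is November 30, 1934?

Feb 12, 1931 → Feb 12, 1932: 365 days.
Feb 12, 1932 → Feb 12, 1933: 366 days (Feb 29, 1932 is in that span).
Feb 12, 1933 → Feb 12, 1934: 365 days.
Feb 12, 1934 → Mar 12, 1934: 28 days (February has 28).
Mar 12, 1934 → Apr 12, 1934: 31 days (March has 31).
Apr 12, 1934 → May 12, 1934: 30 days (April has 30).
May 12, 1934 → Jun 12, 1934: 31 days (May has 31).
Jun 12, 1934 → Jul 12, 1934: 30 days (June has 30).
Jul 12, 1934 → Aug 12, 1934: 31 days (July has 31).
Aug 12, 1934 → Sep 12, 1934: 31 days (August has 31).
Sep 12, 1934 → Oct 12, 1934: 30 days (September has 30).
Oct 12, 1934 → Nov 12, 1934: 31 days (October has 31).
Nov 12, 1934 → Nov 30, 1934: 18 days.
Total: 1387 days.

1387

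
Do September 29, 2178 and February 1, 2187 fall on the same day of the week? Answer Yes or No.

No

From Sep 29, 2178 to Feb 1, 2187 is 3047 days.
3047 mod 7 = 2, so they are different weekdays.
(Sep 29, 2178 is a Tuesday; Feb 1, 2187 is a Thursday.)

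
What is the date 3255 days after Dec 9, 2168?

+365 (one year) → Dec 9, 2169 (2890 left).
+365 (one year) → Dec 9, 2170 (2525 left).
+365 (one year) → Dec 9, 2171 (2160 left).
+366 (one year; includes Feb 29, 2172) → Dec 9, 2172 (1794 left).
+365 (one year) → Dec 9, 2173 (1429 left).
+365 (one year) → Dec 9, 2174 (1064 left).
+365 (one year) → Dec 9, 2175 (699 left).
+366 (one year; includes Feb 29, 2176) → Dec 9, 2176 (333 left).
Dec has 31 days: +23 → Jan 1, 2177 (310 left).
Jan has 31 days: +31 → Feb 1, 2177 (279 left).
Feb has 28 days: +28 → Mar 1, 2177 (251 left).
Mar has 31 days: +31 → Apr 1, 2177 (220 left).
Apr has 30 days: +30 → May 1, 2177 (190 left).
May has 31 days: +31 → Jun 1, 2177 (159 left).
Jun has 30 days: +30 → Jul 1, 2177 (129 left).
Jul has 31 days: +31 → Aug 1, 2177 (98 left).
Aug has 31 days: +31 → Sep 1, 2177 (67 left).
Sep has 30 days: +30 → Oct 1, 2177 (37 left).
Oct has 31 days: +31 → Nov 1, 2177 (6 left).
+6 → Nov 7, 2177.

November 7, 2177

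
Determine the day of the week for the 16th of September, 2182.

Doomsday rule: the anchor day for the 2100s is Sunday. For year 82: 82÷12 = 6 r 10, and 10÷4 = 2, so 6+10+2 = 18.
Sunday + 18 ≡ Thursday — that's 2182's doomsday.
In September the doomsday date is Sep 5.
Sep 16 is 11 days after Sep 5; 11 mod 7 = 4, so Thursday + 4 = Monday.

Monday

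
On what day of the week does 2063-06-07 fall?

January 1, 2063 is a Monday.
Jan 1, 2063 → Feb 1, 2063: 31 days (January has 31).
Feb 1, 2063 → Mar 1, 2063: 28 days (February has 28).
Mar 1, 2063 → Apr 1, 2063: 31 days (March has 31).
Apr 1, 2063 → May 1, 2063: 30 days (April has 30).
May 1, 2063 → Jun 1, 2063: 31 days (May has 31).
Jun 1, 2063 → Jun 7, 2063: 6 days.
Total: 157 days.
157 mod 7 = 3, so Monday + 3 = Thursday.

Thursday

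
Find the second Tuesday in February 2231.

February 1, 2231 is a Tuesday.
The first Tuesday is therefore February 1 (same day).
The second Tuesday is 1 + 1×7 = February 8.

February 8, 2231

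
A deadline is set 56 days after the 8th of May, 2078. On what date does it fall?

May has 31 days: +24 → Jun 1, 2078 (32 left).
Jun has 30 days: +30 → Jul 1, 2078 (2 left).
+2 → Jul 3, 2078.

July 3, 2078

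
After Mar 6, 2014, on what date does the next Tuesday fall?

Mar 6, 2014 is a Thursday.
From Thursday to the next Tuesday is 5 days.
Mar 6, 2014 + 5 = Mar 11, 2014.

March 11, 2014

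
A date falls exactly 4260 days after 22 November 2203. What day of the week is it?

Nov 22, 2203 is a Tuesday.
4260 mod 7 = 4, so 4260 days after a Tuesday is Tuesday + 4 = Saturday.

Saturday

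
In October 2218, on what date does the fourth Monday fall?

October 1, 2218 is a Thursday.
The first Monday is therefore October 5 (4 days later).
The fourth Monday is 5 + 3×7 = October 26.

October 26, 2218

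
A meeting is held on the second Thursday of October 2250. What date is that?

October 1, 2250 is a Tuesday.
The first Thursday is therefore October 3 (2 days later).
The second Thursday is 3 + 1×7 = October 10.

October 10, 2250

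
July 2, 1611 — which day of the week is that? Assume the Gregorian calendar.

Doomsday rule: the anchor day for the 1600s is Tuesday. For year 11: 11÷12 = 0 r 11, and 11÷4 = 2, so 0+11+2 = 13.
Tuesday + 13 ≡ Monday — that's 1611's doomsday.
In July the doomsday date is Jul 11.
Jul 2 is 9 days before Jul 11; 9 mod 7 = 2, so Monday − 2 = Saturday.

Saturday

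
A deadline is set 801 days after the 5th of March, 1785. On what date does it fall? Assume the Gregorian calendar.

+365 (one year) → Mar 5, 1786 (436 left).
+365 (one year) → Mar 5, 1787 (71 left).
Mar has 31 days: +27 → Apr 1, 1787 (44 left).
Apr has 30 days: +30 → May 1, 1787 (14 left).
+14 → May 15, 1787.

May 15, 1787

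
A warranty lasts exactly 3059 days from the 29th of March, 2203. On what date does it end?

+366 (one year; includes Feb 29, 2204) → Mar 29, 2204 (2693 left).
+365 (one year) → Mar 29, 2205 (2328 left).
+365 (one year) → Mar 29, 2206 (1963 left).
+365 (one year) → Mar 29, 2207 (1598 left).
+366 (one year; includes Feb 29, 2208) → Mar 29, 2208 (1232 left).
+365 (one year) → Mar 29, 2209 (867 left).
+365 (one year) → Mar 29, 2210 (502 left).
+365 (one year) → Mar 29, 2211 (137 left).
Mar has 31 days: +3 → Apr 1, 2211 (134 left).
Apr has 30 days: +30 → May 1, 2211 (104 left).
May has 31 days: +31 → Jun 1, 2211 (73 left).
Jun has 30 days: +30 → Jul 1, 2211 (43 left).
Jul has 31 days: +31 → Aug 1, 2211 (12 left).
+12 → Aug 13, 2211.

August 13, 2211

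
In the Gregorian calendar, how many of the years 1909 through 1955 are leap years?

Multiples of 4 in [1909,1955]: 11.
Of those, multiples of 100: 0 (not leap unless ÷400).
Multiples of 400: 0.
Leap years = 11 − 0 + 0 = 11.

11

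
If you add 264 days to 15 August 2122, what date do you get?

Aug has 31 days: +17 → Sep 1, 2122 (247 left).
Sep has 30 days: +30 → Oct 1, 2122 (217 left).
Oct has 31 days: +31 → Nov 1, 2122 (186 left).
Nov has 30 days: +30 → Dec 1, 2122 (156 left).
Dec has 31 days: +31 → Jan 1, 2123 (125 left).
Jan has 31 days: +31 → Feb 1, 2123 (94 left).
Feb has 28 days: +28 → Mar 1, 2123 (66 left).
Mar has 31 days: +31 → Apr 1, 2123 (35 left).
Apr has 30 days: +30 → May 1, 2123 (5 left).
+5 → May 6, 2123.

May 6, 2123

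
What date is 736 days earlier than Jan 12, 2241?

−366 (one year; includes Feb 29, 2240) → Jan 12, 2240 (370 left).
−12 → Dec 31, 2239 (end of Dec, 31 days; 358 left).
−31 → Nov 30, 2239 (end of Nov, 30 days; 327 left).
−30 → Oct 31, 2239 (end of Oct, 31 days; 297 left).
−31 → Sep 30, 2239 (end of Sep, 30 days; 266 left).
−30 → Aug 31, 2239 (end of Aug, 31 days; 236 left).
−31 → Jul 31, 2239 (end of Jul, 31 days; 205 left).
−31 → Jun 30, 2239 (end of Jun, 30 days; 174 left).
−30 → May 31, 2239 (end of May, 31 days; 144 left).
−31 → Apr 30, 2239 (end of Apr, 30 days; 113 left).
−30 → Mar 31, 2239 (end of Mar, 31 days; 83 left).
−31 → Feb 28, 2239 (end of Feb, 28 days; 52 left).
−28 → Jan 31, 2239 (end of Jan, 31 days; 24 left).
−24 → Jan 7, 2239.

January 7, 2239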